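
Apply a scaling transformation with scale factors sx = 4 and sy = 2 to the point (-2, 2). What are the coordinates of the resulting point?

Scaling matrix:
[[4, 0], [0, 2]]
Result: (-2 × 4, 2 × 2) = (-8, 4)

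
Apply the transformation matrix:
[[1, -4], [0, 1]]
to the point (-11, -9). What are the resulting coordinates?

Matrix multiplication:
[[1, -4], [0, 1]] × [-11, -9]ᵀ
= [(1)(-11) + (-4)(-9), (0)(-11) + (1)(-9)]ᵀ
= [25, -9]ᵀ
Result: (25, -9)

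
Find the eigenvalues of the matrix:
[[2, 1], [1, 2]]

Characteristic equation: det(A - λI) = 0
λ² - (trace)λ + (det) = 0
trace = 2 + 2 = 4, det = (2)(2) - (1)(1) = 3
λ² - (4)λ + (3) = 0
λ = (4 ± √((4)² - 4·(3))) / 2 = (4 ± √4) / 2
Solving: λ = 1, 3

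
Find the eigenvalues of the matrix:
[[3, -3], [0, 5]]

Characteristic equation: det(A - λI) = 0
λ² - (trace)λ + (det) = 0
trace = 3 + 5 = 8, det = (3)(5) - (-3)(0) = 15
λ² - (8)λ + (15) = 0
λ = (8 ± √((8)² - 4·(15))) / 2 = (8 ± √4) / 2
Solving: λ = 3, 5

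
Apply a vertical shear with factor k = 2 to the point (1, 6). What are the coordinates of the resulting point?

Shear matrix for vertical shear with factor k = 2:
[[1, 0], [2, 1]]
Result: (1, 6) → (1, 8)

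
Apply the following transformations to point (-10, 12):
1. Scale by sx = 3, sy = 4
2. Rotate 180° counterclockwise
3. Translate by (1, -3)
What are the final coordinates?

Step 1: Scale → (-30, 48)
Step 2: Rotate 180° → (30, -48)
Step 3: Translate → (31, -51)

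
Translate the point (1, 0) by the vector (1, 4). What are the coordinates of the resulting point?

Translation by (1, 4) (homogeneous matrix [[1, 0, 1], [0, 1, 4], [0, 0, 1]]):
x' = 1 + 1 = 2
y' = 0 + 4 = 4
Result: (2, 4)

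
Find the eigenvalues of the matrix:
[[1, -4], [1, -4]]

Characteristic equation: det(A - λI) = 0
λ² - (trace)λ + (det) = 0
trace = 1 + -4 = -3, det = (1)(-4) - (-4)(1) = 0
λ² - (-3)λ + (0) = 0
λ = (-3 ± √((-3)² - 4·(0))) / 2 = (-3 ± √9) / 2
Solving: λ = -3, 0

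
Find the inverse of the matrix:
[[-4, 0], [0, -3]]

For [[a,b],[c,d]], inverse = (1/det)·[[d,-b],[-c,a]]
det = (-4)(-3) - (0)(0) = 12 - 0 = 12
Inverse = (1/12)·[[-3, 0], [0, -4]]
= [[-1/4, 0], [0, -1/3]]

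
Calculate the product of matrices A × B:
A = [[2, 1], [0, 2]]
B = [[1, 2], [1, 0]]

Matrix multiplication:
C[0][0] = 2×1 + 1×1 = 3
C[0][1] = 2×2 + 1×0 = 4
C[1][0] = 0×1 + 2×1 = 2
C[1][1] = 0×2 + 2×0 = 0
Result: [[3, 4], [2, 0]]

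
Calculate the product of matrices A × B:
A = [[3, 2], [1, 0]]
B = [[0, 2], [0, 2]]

Matrix multiplication:
C[0][0] = 3×0 + 2×0 = 0
C[0][1] = 3×2 + 2×2 = 10
C[1][0] = 1×0 + 0×0 = 0
C[1][1] = 1×2 + 0×2 = 2
Result: [[0, 10], [0, 2]]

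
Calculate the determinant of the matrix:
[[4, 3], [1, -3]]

For a 2×2 matrix [[a, b], [c, d]], det = ad - bc
det = (4)(-3) - (3)(1) = -12 - 3 = -15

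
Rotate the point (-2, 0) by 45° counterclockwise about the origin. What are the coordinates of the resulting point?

Rotation matrix for 45°: [[cos 45°, -sin 45°], [sin 45°, cos 45°]] ≈ [[0.707107, -0.707107], [0.707107, 0.707107]]
[[0.707107, -0.707107], [0.707107, 0.707107]] × [-2, 0]ᵀ ≈ [-1.4142, -1.4142]ᵀ
Result: (-1.4142, -1.4142)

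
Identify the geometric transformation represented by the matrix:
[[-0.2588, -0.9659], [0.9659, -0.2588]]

This matrix represents: rotation by 105° counterclockwise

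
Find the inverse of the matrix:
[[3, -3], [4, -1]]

For [[a,b],[c,d]], inverse = (1/det)·[[d,-b],[-c,a]]
det = (3)(-1) - (-3)(4) = -3 - -12 = 9
Inverse = (1/9)·[[-1, 3], [-4, 3]]
= [[-1/9, 1/3], [-4/9, 1/3]]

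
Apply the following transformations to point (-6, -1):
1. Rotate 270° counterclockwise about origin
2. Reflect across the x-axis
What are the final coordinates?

Step 1: Rotate 270° → (-1, 6)
Step 2: Reflect across x-axis → (-1, -6)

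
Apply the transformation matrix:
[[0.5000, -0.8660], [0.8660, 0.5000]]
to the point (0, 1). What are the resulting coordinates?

Matrix multiplication:
[[0.5000, -0.8660], [0.8660, 0.5000]] × [0, 1]ᵀ
= [(0.5000)(0) + (-0.8660)(1), (0.8660)(0) + (0.5000)(1)]ᵀ
= [-0.8660, 0.5000]ᵀ
Result: (-0.8660, 0.5000)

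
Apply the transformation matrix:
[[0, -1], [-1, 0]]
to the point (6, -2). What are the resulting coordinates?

Matrix multiplication:
[[0, -1], [-1, 0]] × [6, -2]ᵀ
= [(0)(6) + (-1)(-2), (-1)(6) + (0)(-2)]ᵀ
= [2, -6]ᵀ
Result: (2, -6)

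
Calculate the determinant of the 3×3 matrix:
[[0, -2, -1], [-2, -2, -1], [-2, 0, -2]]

Expansion along first row:
det = 0·det([[-2,-1],[0,-2]]) - -2·det([[-2,-1],[-2,-2]]) + -1·det([[-2,-2],[-2,0]])
    = 0·(-2·-2 - -1·0) - -2·(-2·-2 - -1·-2) + -1·(-2·0 - -2·-2)
    = 0·4 - -2·2 + -1·-4
    = 0 + 4 + 4 = 8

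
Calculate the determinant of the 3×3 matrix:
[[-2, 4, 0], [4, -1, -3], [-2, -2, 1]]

Expansion along first row:
det = -2·det([[-1,-3],[-2,1]]) - 4·det([[4,-3],[-2,1]]) + 0·det([[4,-1],[-2,-2]])
    = -2·(-1·1 - -3·-2) - 4·(4·1 - -3·-2) + 0·(4·-2 - -1·-2)
    = -2·-7 - 4·-2 + 0·-10
    = 14 + 8 + 0 = 22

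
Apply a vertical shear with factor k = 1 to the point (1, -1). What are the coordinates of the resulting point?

Shear matrix for vertical shear with factor k = 1:
[[1, 0], [1, 1]]
Result: (1, -1) → (1, 0)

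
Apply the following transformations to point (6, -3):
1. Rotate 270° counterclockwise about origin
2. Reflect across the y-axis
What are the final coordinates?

Step 1: Rotate 270° → (-3, -6)
Step 2: Reflect across y-axis → (3, -6)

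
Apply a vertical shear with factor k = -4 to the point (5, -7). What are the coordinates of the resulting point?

Shear matrix for vertical shear with factor k = -4:
[[1, 0], [-4, 1]]
Result: (5, -7) → (5, -27)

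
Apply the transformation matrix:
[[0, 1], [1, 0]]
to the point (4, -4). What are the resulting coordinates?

Matrix multiplication:
[[0, 1], [1, 0]] × [4, -4]ᵀ
= [(0)(4) + (1)(-4), (1)(4) + (0)(-4)]ᵀ
= [-4, 4]ᵀ
Result: (-4, 4)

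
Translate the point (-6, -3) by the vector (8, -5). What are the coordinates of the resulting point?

Translation by (8, -5) (homogeneous matrix [[1, 0, 8], [0, 1, -5], [0, 0, 1]]):
x' = -6 + 8 = 2
y' = -3 + -5 = -8
Result: (2, -8)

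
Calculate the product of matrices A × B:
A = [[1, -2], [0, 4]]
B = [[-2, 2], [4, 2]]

Matrix multiplication:
C[0][0] = 1×-2 + -2×4 = -10
C[0][1] = 1×2 + -2×2 = -2
C[1][0] = 0×-2 + 4×4 = 16
C[1][1] = 0×2 + 4×2 = 8
Result: [[-10, -2], [16, 8]]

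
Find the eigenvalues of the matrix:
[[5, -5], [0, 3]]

Characteristic equation: det(A - λI) = 0
λ² - (trace)λ + (det) = 0
trace = 5 + 3 = 8, det = (5)(3) - (-5)(0) = 15
λ² - (8)λ + (15) = 0
λ = (8 ± √((8)² - 4·(15))) / 2 = (8 ± √4) / 2
Solving: λ = 3, 5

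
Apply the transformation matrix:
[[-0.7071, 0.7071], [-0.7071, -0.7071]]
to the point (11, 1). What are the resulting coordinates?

Matrix multiplication:
[[-0.7071, 0.7071], [-0.7071, -0.7071]] × [11, 1]ᵀ
= [(-0.7071)(11) + (0.7071)(1), (-0.7071)(11) + (-0.7071)(1)]ᵀ
= [-7.0710, -8.4852]ᵀ
Result: (-7.0710, -8.4852)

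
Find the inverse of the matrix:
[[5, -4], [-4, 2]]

For [[a,b],[c,d]], inverse = (1/det)·[[d,-b],[-c,a]]
det = (5)(2) - (-4)(-4) = 10 - 16 = -6
Inverse = (1/-6)·[[2, 4], [4, 5]]
= [[-1/3, -2/3], [-2/3, -5/6]]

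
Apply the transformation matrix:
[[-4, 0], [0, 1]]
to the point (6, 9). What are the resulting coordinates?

Matrix multiplication:
[[-4, 0], [0, 1]] × [6, 9]ᵀ
= [(-4)(6) + (0)(9), (0)(6) + (1)(9)]ᵀ
= [-24, 9]ᵀ
Result: (-24, 9)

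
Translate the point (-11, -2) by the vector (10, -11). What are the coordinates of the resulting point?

Translation by (10, -11) (homogeneous matrix [[1, 0, 10], [0, 1, -11], [0, 0, 1]]):
x' = -11 + 10 = -1
y' = -2 + -11 = -13
Result: (-1, -13)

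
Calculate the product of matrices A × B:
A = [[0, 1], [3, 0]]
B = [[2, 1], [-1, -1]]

Matrix multiplication:
C[0][0] = 0×2 + 1×-1 = -1
C[0][1] = 0×1 + 1×-1 = -1
C[1][0] = 3×2 + 0×-1 = 6
C[1][1] = 3×1 + 0×-1 = 3
Result: [[-1, -1], [6, 3]]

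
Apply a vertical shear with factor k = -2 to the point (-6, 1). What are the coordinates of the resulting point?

Shear matrix for vertical shear with factor k = -2:
[[1, 0], [-2, 1]]
Result: (-6, 1) → (-6, 13)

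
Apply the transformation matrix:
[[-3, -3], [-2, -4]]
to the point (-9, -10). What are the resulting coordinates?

Matrix multiplication:
[[-3, -3], [-2, -4]] × [-9, -10]ᵀ
= [(-3)(-9) + (-3)(-10), (-2)(-9) + (-4)(-10)]ᵀ
= [57, 58]ᵀ
Result: (57, 58)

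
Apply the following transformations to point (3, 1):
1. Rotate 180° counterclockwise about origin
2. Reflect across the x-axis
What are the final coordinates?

Step 1: Rotate 180° → (-3, -1)
Step 2: Reflect across x-axis → (-3, 1)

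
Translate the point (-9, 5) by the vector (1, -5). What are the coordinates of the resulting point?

Translation by (1, -5) (homogeneous matrix [[1, 0, 1], [0, 1, -5], [0, 0, 1]]):
x' = -9 + 1 = -8
y' = 5 + -5 = 0
Result: (-8, 0)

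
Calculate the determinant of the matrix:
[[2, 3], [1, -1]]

For a 2×2 matrix [[a, b], [c, d]], det = ad - bc
det = (2)(-1) - (3)(1) = -2 - 3 = -5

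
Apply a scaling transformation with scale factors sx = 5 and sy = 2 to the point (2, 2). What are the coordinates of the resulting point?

Scaling matrix:
[[5, 0], [0, 2]]
Result: (2 × 5, 2 × 2) = (10, 4)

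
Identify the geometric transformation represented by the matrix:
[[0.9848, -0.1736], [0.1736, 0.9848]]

This matrix represents: rotation by 10° counterclockwise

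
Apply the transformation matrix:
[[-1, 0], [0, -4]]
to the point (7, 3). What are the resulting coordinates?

Matrix multiplication:
[[-1, 0], [0, -4]] × [7, 3]ᵀ
= [(-1)(7) + (0)(3), (0)(7) + (-4)(3)]ᵀ
= [-7, -12]ᵀ
Result: (-7, -12)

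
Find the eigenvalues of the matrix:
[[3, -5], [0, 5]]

Characteristic equation: det(A - λI) = 0
λ² - (trace)λ + (det) = 0
trace = 3 + 5 = 8, det = (3)(5) - (-5)(0) = 15
λ² - (8)λ + (15) = 0
λ = (8 ± √((8)² - 4·(15))) / 2 = (8 ± √4) / 2
Solving: λ = 3, 5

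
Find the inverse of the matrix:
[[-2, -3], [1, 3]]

For [[a,b],[c,d]], inverse = (1/det)·[[d,-b],[-c,a]]
det = (-2)(3) - (-3)(1) = -6 - -3 = -3
Inverse = (1/-3)·[[3, 3], [-1, -2]]
= [[-1, -1], [1/3, 2/3]]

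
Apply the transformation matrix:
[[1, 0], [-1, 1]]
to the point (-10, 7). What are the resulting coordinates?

Matrix multiplication:
[[1, 0], [-1, 1]] × [-10, 7]ᵀ
= [(1)(-10) + (0)(7), (-1)(-10) + (1)(7)]ᵀ
= [-10, 17]ᵀ
Result: (-10, 17)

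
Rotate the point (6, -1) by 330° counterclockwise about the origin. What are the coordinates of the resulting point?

Rotation matrix for 330°: [[cos 330°, -sin 330°], [sin 330°, cos 330°]] ≈ [[0.866025, 0.500000], [-0.500000, 0.866025]]
[[0.866025, 0.500000], [-0.500000, 0.866025]] × [6, -1]ᵀ ≈ [4.6962, -3.8660]ᵀ
Result: (4.6962, -3.8660)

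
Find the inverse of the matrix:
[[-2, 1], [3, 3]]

For [[a,b],[c,d]], inverse = (1/det)·[[d,-b],[-c,a]]
det = (-2)(3) - (1)(3) = -6 - 3 = -9
Inverse = (1/-9)·[[3, -1], [-3, -2]]
= [[-1/3, 1/9], [1/3, 2/9]]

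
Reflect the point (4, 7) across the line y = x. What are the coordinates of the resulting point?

Reflection across line y = x: (4, 7) → (7, 4)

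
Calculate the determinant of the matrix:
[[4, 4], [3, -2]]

For a 2×2 matrix [[a, b], [c, d]], det = ad - bc
det = (4)(-2) - (4)(3) = -8 - 12 = -20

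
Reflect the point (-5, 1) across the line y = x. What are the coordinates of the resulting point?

Reflection across line y = x: (-5, 1) → (1, -5)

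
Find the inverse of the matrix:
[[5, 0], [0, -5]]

For [[a,b],[c,d]], inverse = (1/det)·[[d,-b],[-c,a]]
det = (5)(-5) - (0)(0) = -25 - 0 = -25
Inverse = (1/-25)·[[-5, 0], [0, 5]]
= [[1/5, 0], [0, -1/5]]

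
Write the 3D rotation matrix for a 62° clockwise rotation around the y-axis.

Rotation matrix for clockwise 62° around y-axis:
A clockwise rotation by 62° is a counterclockwise rotation by -62°.
cos(-62°) = 0.4695, sin(-62°) = -0.8829
Result: [[0.4695, 0, -0.8829], [0, 1, 0], [0.8829, 0, 0.4695]]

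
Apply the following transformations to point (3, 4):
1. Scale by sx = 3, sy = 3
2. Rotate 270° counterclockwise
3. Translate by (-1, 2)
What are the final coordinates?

Step 1: Scale → (9, 12)
Step 2: Rotate 270° → (12, -9)
Step 3: Translate → (11, -7)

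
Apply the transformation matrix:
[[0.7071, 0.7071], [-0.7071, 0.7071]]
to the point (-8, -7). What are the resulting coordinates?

Matrix multiplication:
[[0.7071, 0.7071], [-0.7071, 0.7071]] × [-8, -7]ᵀ
= [(0.7071)(-8) + (0.7071)(-7), (-0.7071)(-8) + (0.7071)(-7)]ᵀ
= [-10.6065, 0.7071]ᵀ
Result: (-10.6065, 0.7071)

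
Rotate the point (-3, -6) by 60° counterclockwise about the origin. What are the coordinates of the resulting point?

Rotation matrix for 60°: [[cos 60°, -sin 60°], [sin 60°, cos 60°]] ≈ [[0.500000, -0.866025], [0.866025, 0.500000]]
[[0.500000, -0.866025], [0.866025, 0.500000]] × [-3, -6]ᵀ ≈ [3.6962, -5.5981]ᵀ
Result: (3.6962, -5.5981)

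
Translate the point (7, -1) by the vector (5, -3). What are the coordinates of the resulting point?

Translation by (5, -3) (homogeneous matrix [[1, 0, 5], [0, 1, -3], [0, 0, 1]]):
x' = 7 + 5 = 12
y' = -1 + -3 = -4
Result: (12, -4)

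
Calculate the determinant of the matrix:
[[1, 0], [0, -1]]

For a 2×2 matrix [[a, b], [c, d]], det = ad - bc
det = (1)(-1) - (0)(0) = -1 - 0 = -1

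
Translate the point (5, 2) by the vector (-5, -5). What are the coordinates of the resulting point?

Translation by (-5, -5) (homogeneous matrix [[1, 0, -5], [0, 1, -5], [0, 0, 1]]):
x' = 5 + -5 = 0
y' = 2 + -5 = -3
Result: (0, -3)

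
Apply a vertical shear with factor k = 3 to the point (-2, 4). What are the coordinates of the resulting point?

Shear matrix for vertical shear with factor k = 3:
[[1, 0], [3, 1]]
Result: (-2, 4) → (-2, -2)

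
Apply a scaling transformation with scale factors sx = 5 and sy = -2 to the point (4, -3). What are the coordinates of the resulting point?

Scaling matrix:
[[5, 0], [0, -2]]
Result: (4 × 5, -3 × -2) = (20, 6)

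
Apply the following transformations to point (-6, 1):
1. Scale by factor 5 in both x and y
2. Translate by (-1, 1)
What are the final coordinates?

Step 1: Scale (-6, 1) by 5 → (-30, 5)
Step 2: Translate by (-1, 1) → (-31, 6)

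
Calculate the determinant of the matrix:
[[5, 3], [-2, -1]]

For a 2×2 matrix [[a, b], [c, d]], det = ad - bc
det = (5)(-1) - (3)(-2) = -5 - -6 = 1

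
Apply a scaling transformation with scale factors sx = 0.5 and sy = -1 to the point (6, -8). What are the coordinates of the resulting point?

Scaling matrix:
[[0.50, 0], [0, -1]]
Result: (6 × 0.5, -8 × -1) = (3, 8)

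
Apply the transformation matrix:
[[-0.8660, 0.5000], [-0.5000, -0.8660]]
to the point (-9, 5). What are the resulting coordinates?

Matrix multiplication:
[[-0.8660, 0.5000], [-0.5000, -0.8660]] × [-9, 5]ᵀ
= [(-0.8660)(-9) + (0.5000)(5), (-0.5000)(-9) + (-0.8660)(5)]ᵀ
= [10.2940, 0.1700]ᵀ
Result: (10.2940, 0.1700)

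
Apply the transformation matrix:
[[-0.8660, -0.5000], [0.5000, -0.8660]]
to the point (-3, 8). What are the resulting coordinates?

Matrix multiplication:
[[-0.8660, -0.5000], [0.5000, -0.8660]] × [-3, 8]ᵀ
= [(-0.8660)(-3) + (-0.5000)(8), (0.5000)(-3) + (-0.8660)(8)]ᵀ
= [-1.4020, -8.4280]ᵀ
Result: (-1.4020, -8.4280)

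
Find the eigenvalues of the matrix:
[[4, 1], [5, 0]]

Characteristic equation: det(A - λI) = 0
λ² - (trace)λ + (det) = 0
trace = 4 + 0 = 4, det = (4)(0) - (1)(5) = -5
λ² - (4)λ + (-5) = 0
λ = (4 ± √((4)² - 4·(-5))) / 2 = (4 ± √36) / 2
Solving: λ = -1, 5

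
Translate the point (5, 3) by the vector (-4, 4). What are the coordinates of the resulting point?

Translation by (-4, 4) (homogeneous matrix [[1, 0, -4], [0, 1, 4], [0, 0, 1]]):
x' = 5 + -4 = 1
y' = 3 + 4 = 7
Result: (1, 7)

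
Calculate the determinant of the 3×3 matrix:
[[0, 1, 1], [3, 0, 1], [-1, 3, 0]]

Expansion along first row:
det = 0·det([[0,1],[3,0]]) - 1·det([[3,1],[-1,0]]) + 1·det([[3,0],[-1,3]])
    = 0·(0·0 - 1·3) - 1·(3·0 - 1·-1) + 1·(3·3 - 0·-1)
    = 0·-3 - 1·1 + 1·9
    = 0 + -1 + 9 = 8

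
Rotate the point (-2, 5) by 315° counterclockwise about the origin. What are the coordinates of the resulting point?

Rotation matrix for 315°: [[cos 315°, -sin 315°], [sin 315°, cos 315°]] ≈ [[0.707107, 0.707107], [-0.707107, 0.707107]]
[[0.707107, 0.707107], [-0.707107, 0.707107]] × [-2, 5]ᵀ ≈ [2.1213, 4.9497]ᵀ
Result: (2.1213, 4.9497)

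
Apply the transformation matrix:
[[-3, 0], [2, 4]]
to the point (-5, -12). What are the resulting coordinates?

Matrix multiplication:
[[-3, 0], [2, 4]] × [-5, -12]ᵀ
= [(-3)(-5) + (0)(-12), (2)(-5) + (4)(-12)]ᵀ
= [15, -58]ᵀ
Result: (15, -58)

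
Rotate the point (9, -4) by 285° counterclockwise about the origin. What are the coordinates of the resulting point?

Rotation matrix for 285°: [[cos 285°, -sin 285°], [sin 285°, cos 285°]] ≈ [[0.258819, 0.965926], [-0.965926, 0.258819]]
[[0.258819, 0.965926], [-0.965926, 0.258819]] × [9, -4]ᵀ ≈ [-1.5343, -9.7286]ᵀ
Result: (-1.5343, -9.7286)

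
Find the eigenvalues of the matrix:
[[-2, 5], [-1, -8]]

Characteristic equation: det(A - λI) = 0
λ² - (trace)λ + (det) = 0
trace = -2 + -8 = -10, det = (-2)(-8) - (5)(-1) = 21
λ² - (-10)λ + (21) = 0
λ = (-10 ± √((-10)² - 4·(21))) / 2 = (-10 ± √16) / 2
Solving: λ = -7, -3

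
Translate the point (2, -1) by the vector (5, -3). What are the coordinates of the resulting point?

Translation by (5, -3) (homogeneous matrix [[1, 0, 5], [0, 1, -3], [0, 0, 1]]):
x' = 2 + 5 = 7
y' = -1 + -3 = -4
Result: (7, -4)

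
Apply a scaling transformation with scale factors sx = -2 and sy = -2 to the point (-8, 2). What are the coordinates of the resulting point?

Scaling matrix:
[[-2, 0], [0, -2]]
Result: (-8 × -2, 2 × -2) = (16, -4)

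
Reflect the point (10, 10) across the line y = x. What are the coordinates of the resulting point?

Reflection across line y = x: (10, 10) → (10, 10)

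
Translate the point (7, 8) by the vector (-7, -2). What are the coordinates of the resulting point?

Translation by (-7, -2) (homogeneous matrix [[1, 0, -7], [0, 1, -2], [0, 0, 1]]):
x' = 7 + -7 = 0
y' = 8 + -2 = 6
Result: (0, 6)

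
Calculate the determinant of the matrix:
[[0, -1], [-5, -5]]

For a 2×2 matrix [[a, b], [c, d]], det = ad - bc
det = (0)(-5) - (-1)(-5) = 0 - 5 = -5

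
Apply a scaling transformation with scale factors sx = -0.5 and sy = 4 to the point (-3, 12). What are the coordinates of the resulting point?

Scaling matrix:
[[-0.50, 0], [0, 4]]
Result: (-3 × -0.5, 12 × 4) = (1.5, 48)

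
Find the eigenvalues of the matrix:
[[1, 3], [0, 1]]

Characteristic equation: det(A - λI) = 0
λ² - (trace)λ + (det) = 0
trace = 1 + 1 = 2, det = (1)(1) - (3)(0) = 1
λ² - (2)λ + (1) = 0
λ = (2 ± √((2)² - 4·(1))) / 2 = (2 ± √0) / 2
Solving: λ = 1, 1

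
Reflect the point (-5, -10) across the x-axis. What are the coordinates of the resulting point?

Reflection across x-axis: (-5, -10) → (-5, 10)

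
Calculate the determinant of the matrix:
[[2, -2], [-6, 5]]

For a 2×2 matrix [[a, b], [c, d]], det = ad - bc
det = (2)(5) - (-2)(-6) = 10 - 12 = -2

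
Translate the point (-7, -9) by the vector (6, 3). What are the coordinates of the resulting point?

Translation by (6, 3) (homogeneous matrix [[1, 0, 6], [0, 1, 3], [0, 0, 1]]):
x' = -7 + 6 = -1
y' = -9 + 3 = -6
Result: (-1, -6)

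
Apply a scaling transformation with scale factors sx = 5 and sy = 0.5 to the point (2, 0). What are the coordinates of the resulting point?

Scaling matrix:
[[5, 0], [0, 0.50]]
Result: (2 × 5, 0 × 0.5) = (10, 0)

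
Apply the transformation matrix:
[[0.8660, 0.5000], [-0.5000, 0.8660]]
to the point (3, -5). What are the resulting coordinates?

Matrix multiplication:
[[0.8660, 0.5000], [-0.5000, 0.8660]] × [3, -5]ᵀ
= [(0.8660)(3) + (0.5000)(-5), (-0.5000)(3) + (0.8660)(-5)]ᵀ
= [0.0980, -5.8300]ᵀ
Result: (0.0980, -5.8300)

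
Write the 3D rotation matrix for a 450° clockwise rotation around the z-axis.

Rotation matrix for clockwise 450° around z-axis:
A clockwise rotation by 450° is a counterclockwise rotation by -450°.
cos(-450°) = 0, sin(-450°) = -1
Result: [[0, 1, 0], [-1, 0, 0], [0, 0, 1]]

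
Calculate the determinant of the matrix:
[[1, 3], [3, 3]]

For a 2×2 matrix [[a, b], [c, d]], det = ad - bc
det = (1)(3) - (3)(3) = 3 - 9 = -6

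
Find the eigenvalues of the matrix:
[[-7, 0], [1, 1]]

Characteristic equation: det(A - λI) = 0
λ² - (trace)λ + (det) = 0
trace = -7 + 1 = -6, det = (-7)(1) - (0)(1) = -7
λ² - (-6)λ + (-7) = 0
λ = (-6 ± √((-6)² - 4·(-7))) / 2 = (-6 ± √64) / 2
Solving: λ = -7, 1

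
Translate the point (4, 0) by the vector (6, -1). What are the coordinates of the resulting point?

Translation by (6, -1) (homogeneous matrix [[1, 0, 6], [0, 1, -1], [0, 0, 1]]):
x' = 4 + 6 = 10
y' = 0 + -1 = -1
Result: (10, -1)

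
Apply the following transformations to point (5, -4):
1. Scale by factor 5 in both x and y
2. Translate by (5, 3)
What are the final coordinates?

Step 1: Scale (5, -4) by 5 → (25, -20)
Step 2: Translate by (5, 3) → (30, -17)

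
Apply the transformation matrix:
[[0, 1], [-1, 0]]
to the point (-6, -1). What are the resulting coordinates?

Matrix multiplication:
[[0, 1], [-1, 0]] × [-6, -1]ᵀ
= [(0)(-6) + (1)(-1), (-1)(-6) + (0)(-1)]ᵀ
= [-1, 6]ᵀ
Result: (-1, 6)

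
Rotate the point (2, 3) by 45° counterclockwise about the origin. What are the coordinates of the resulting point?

Rotation matrix for 45°: [[cos 45°, -sin 45°], [sin 45°, cos 45°]] ≈ [[0.707107, -0.707107], [0.707107, 0.707107]]
[[0.707107, -0.707107], [0.707107, 0.707107]] × [2, 3]ᵀ ≈ [-0.7071, 3.5355]ᵀ
Result: (-0.7071, 3.5355)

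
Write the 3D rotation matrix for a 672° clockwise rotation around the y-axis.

Rotation matrix for clockwise 672° around y-axis:
A clockwise rotation by 672° is a counterclockwise rotation by -672°.
cos(-672°) = 0.6691, sin(-672°) = 0.7431
Result: [[0.6691, 0, 0.7431], [0, 1, 0], [-0.7431, 0, 0.6691]]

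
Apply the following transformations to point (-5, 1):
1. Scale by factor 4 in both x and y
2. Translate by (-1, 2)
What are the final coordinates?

Step 1: Scale (-5, 1) by 4 → (-20, 4)
Step 2: Translate by (-1, 2) → (-21, 6)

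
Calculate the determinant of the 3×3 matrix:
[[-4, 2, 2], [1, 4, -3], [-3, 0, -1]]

Expansion along first row:
det = -4·det([[4,-3],[0,-1]]) - 2·det([[1,-3],[-3,-1]]) + 2·det([[1,4],[-3,0]])
    = -4·(4·-1 - -3·0) - 2·(1·-1 - -3·-3) + 2·(1·0 - 4·-3)
    = -4·-4 - 2·-10 + 2·12
    = 16 + 20 + 24 = 60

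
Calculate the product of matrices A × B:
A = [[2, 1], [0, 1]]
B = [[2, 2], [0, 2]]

Matrix multiplication:
C[0][0] = 2×2 + 1×0 = 4
C[0][1] = 2×2 + 1×2 = 6
C[1][0] = 0×2 + 1×0 = 0
C[1][1] = 0×2 + 1×2 = 2
Result: [[4, 6], [0, 2]]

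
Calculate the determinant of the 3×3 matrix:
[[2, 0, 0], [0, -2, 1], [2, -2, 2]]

Expansion along first row:
det = 2·det([[-2,1],[-2,2]]) - 0·det([[0,1],[2,2]]) + 0·det([[0,-2],[2,-2]])
    = 2·(-2·2 - 1·-2) - 0·(0·2 - 1·2) + 0·(0·-2 - -2·2)
    = 2·-2 - 0·-2 + 0·4
    = -4 + 0 + 0 = -4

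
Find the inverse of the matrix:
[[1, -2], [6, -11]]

For [[a,b],[c,d]], inverse = (1/det)·[[d,-b],[-c,a]]
det = (1)(-11) - (-2)(6) = -11 - -12 = 1
Inverse = [[-11, 2], [-6, 1]]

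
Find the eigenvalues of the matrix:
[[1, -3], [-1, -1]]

Characteristic equation: det(A - λI) = 0
λ² - (trace)λ + (det) = 0
trace = 1 + -1 = 0, det = (1)(-1) - (-3)(-1) = -4
λ² - (0)λ + (-4) = 0
λ = (0 ± √((0)² - 4·(-4))) / 2 = (0 ± √16) / 2
Solving: λ = -2, 2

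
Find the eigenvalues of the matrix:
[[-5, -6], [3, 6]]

Characteristic equation: det(A - λI) = 0
λ² - (trace)λ + (det) = 0
trace = -5 + 6 = 1, det = (-5)(6) - (-6)(3) = -12
λ² - (1)λ + (-12) = 0
λ = (1 ± √((1)² - 4·(-12))) / 2 = (1 ± √49) / 2
Solving: λ = -3, 4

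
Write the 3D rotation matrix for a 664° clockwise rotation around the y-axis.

Rotation matrix for clockwise 664° around y-axis:
A clockwise rotation by 664° is a counterclockwise rotation by -664°.
cos(-664°) = 0.5592, sin(-664°) = 0.8290
Result: [[0.5592, 0, 0.8290], [0, 1, 0], [-0.8290, 0, 0.5592]]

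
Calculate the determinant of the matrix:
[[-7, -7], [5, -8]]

For a 2×2 matrix [[a, b], [c, d]], det = ad - bc
det = (-7)(-8) - (-7)(5) = 56 - -35 = 91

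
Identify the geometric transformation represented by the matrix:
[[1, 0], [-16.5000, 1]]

This matrix represents: vertical shear with factor -16.5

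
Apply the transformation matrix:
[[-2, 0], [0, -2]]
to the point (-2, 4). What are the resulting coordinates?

Matrix multiplication:
[[-2, 0], [0, -2]] × [-2, 4]ᵀ
= [(-2)(-2) + (0)(4), (0)(-2) + (-2)(4)]ᵀ
= [4, -8]ᵀ
Result: (4, -8)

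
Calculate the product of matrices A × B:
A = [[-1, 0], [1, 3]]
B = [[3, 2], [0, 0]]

Matrix multiplication:
C[0][0] = -1×3 + 0×0 = -3
C[0][1] = -1×2 + 0×0 = -2
C[1][0] = 1×3 + 3×0 = 3
C[1][1] = 1×2 + 3×0 = 2
Result: [[-3, -2], [3, 2]]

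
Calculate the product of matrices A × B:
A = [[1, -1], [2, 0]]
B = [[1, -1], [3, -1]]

Matrix multiplication:
C[0][0] = 1×1 + -1×3 = -2
C[0][1] = 1×-1 + -1×-1 = 0
C[1][0] = 2×1 + 0×3 = 2
C[1][1] = 2×-1 + 0×-1 = -2
Result: [[-2, 0], [2, -2]]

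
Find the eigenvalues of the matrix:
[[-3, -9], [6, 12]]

Characteristic equation: det(A - λI) = 0
λ² - (trace)λ + (det) = 0
trace = -3 + 12 = 9, det = (-3)(12) - (-9)(6) = 18
λ² - (9)λ + (18) = 0
λ = (9 ± √((9)² - 4·(18))) / 2 = (9 ± √9) / 2
Solving: λ = 3, 6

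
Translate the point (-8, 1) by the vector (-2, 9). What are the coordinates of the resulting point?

Translation by (-2, 9) (homogeneous matrix [[1, 0, -2], [0, 1, 9], [0, 0, 1]]):
x' = -8 + -2 = -10
y' = 1 + 9 = 10
Result: (-10, 10)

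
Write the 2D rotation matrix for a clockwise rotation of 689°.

Rotation matrix formula: [[cos θ, -sin θ], [sin θ, cos θ]]
A clockwise rotation by 689° is equivalent to a counterclockwise rotation by -689°.
For θ = -689°:
cos(-689°) = 0.8572
sin(-689°) = 0.5150
Result: [[0.8572, -0.5150], [0.5150, 0.8572]]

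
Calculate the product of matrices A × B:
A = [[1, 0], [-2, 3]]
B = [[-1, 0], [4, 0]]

Matrix multiplication:
C[0][0] = 1×-1 + 0×4 = -1
C[0][1] = 1×0 + 0×0 = 0
C[1][0] = -2×-1 + 3×4 = 14
C[1][1] = -2×0 + 3×0 = 0
Result: [[-1, 0], [14, 0]]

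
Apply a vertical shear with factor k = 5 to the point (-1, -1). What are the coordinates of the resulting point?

Shear matrix for vertical shear with factor k = 5:
[[1, 0], [5, 1]]
Result: (-1, -1) → (-1, -6)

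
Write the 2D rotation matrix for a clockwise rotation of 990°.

Rotation matrix formula: [[cos θ, -sin θ], [sin θ, cos θ]]
A clockwise rotation by 990° is equivalent to a counterclockwise rotation by -990°.
For θ = -990°:
cos(-990°) = 0
sin(-990°) = 1
Result: [[0, -1], [1, 0]]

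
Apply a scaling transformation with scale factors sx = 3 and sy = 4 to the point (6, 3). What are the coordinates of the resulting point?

Scaling matrix:
[[3, 0], [0, 4]]
Result: (6 × 3, 3 × 4) = (18, 12)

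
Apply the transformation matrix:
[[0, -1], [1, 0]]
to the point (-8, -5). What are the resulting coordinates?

Matrix multiplication:
[[0, -1], [1, 0]] × [-8, -5]ᵀ
= [(0)(-8) + (-1)(-5), (1)(-8) + (0)(-5)]ᵀ
= [5, -8]ᵀ
Result: (5, -8)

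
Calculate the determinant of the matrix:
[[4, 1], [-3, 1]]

For a 2×2 matrix [[a, b], [c, d]], det = ad - bc
det = (4)(1) - (1)(-3) = 4 - -3 = 7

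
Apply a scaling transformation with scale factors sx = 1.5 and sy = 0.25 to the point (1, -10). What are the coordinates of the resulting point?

Scaling matrix:
[[1.50, 0], [0, 0.25]]
Result: (1 × 1.5, -10 × 0.25) = (1.5, -2.5)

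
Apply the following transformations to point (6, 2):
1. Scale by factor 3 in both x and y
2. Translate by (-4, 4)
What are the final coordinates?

Step 1: Scale (6, 2) by 3 → (18, 6)
Step 2: Translate by (-4, 4) → (14, 10)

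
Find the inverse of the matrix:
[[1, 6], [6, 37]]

For [[a,b],[c,d]], inverse = (1/det)·[[d,-b],[-c,a]]
det = (1)(37) - (6)(6) = 37 - 36 = 1
Inverse = [[37, -6], [-6, 1]]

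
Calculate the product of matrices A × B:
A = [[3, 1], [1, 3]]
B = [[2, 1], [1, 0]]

Matrix multiplication:
C[0][0] = 3×2 + 1×1 = 7
C[0][1] = 3×1 + 1×0 = 3
C[1][0] = 1×2 + 3×1 = 5
C[1][1] = 1×1 + 3×0 = 1
Result: [[7, 3], [5, 1]]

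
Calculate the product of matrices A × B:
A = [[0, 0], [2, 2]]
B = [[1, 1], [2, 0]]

Matrix multiplication:
C[0][0] = 0×1 + 0×2 = 0
C[0][1] = 0×1 + 0×0 = 0
C[1][0] = 2×1 + 2×2 = 6
C[1][1] = 2×1 + 2×0 = 2
Result: [[0, 0], [6, 2]]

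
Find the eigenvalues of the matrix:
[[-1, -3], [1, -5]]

Characteristic equation: det(A - λI) = 0
λ² - (trace)λ + (det) = 0
trace = -1 + -5 = -6, det = (-1)(-5) - (-3)(1) = 8
λ² - (-6)λ + (8) = 0
λ = (-6 ± √((-6)² - 4·(8))) / 2 = (-6 ± √4) / 2
Solving: λ = -4, -2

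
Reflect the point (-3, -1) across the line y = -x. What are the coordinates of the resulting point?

Reflection across line y = -x: (-3, -1) → (1, 3)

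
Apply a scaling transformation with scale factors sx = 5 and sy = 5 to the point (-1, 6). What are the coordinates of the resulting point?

Scaling matrix:
[[5, 0], [0, 5]]
Result: (-1 × 5, 6 × 5) = (-5, 30)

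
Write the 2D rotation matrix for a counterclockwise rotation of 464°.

Rotation matrix formula: [[cos θ, -sin θ], [sin θ, cos θ]]
For θ = 464°:
cos(464°) = -0.2419
sin(464°) = 0.9703
Result: [[-0.2419, -0.9703], [0.9703, -0.2419]]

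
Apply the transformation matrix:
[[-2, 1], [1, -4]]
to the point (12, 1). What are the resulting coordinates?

Matrix multiplication:
[[-2, 1], [1, -4]] × [12, 1]ᵀ
= [(-2)(12) + (1)(1), (1)(12) + (-4)(1)]ᵀ
= [-23, 8]ᵀ
Result: (-23, 8)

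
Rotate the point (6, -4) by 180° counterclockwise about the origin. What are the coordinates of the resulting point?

Rotation matrix for 180°: [[cos 180°, -sin 180°], [sin 180°, cos 180°]] = [[-1, 0], [0, -1]]
[[-1, 0], [0, -1]] × [6, -4]ᵀ = [-6, 4]ᵀ
Result: (-6, 4)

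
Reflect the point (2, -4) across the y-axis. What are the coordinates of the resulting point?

Reflection across y-axis: (2, -4) → (-2, -4)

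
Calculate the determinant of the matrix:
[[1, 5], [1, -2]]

For a 2×2 matrix [[a, b], [c, d]], det = ad - bc
det = (1)(-2) - (5)(1) = -2 - 5 = -7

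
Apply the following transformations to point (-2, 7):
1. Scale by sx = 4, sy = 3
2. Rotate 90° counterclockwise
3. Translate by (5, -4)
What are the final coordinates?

Step 1: Scale → (-8, 21)
Step 2: Rotate 90° → (-21, -8)
Step 3: Translate → (-16, -12)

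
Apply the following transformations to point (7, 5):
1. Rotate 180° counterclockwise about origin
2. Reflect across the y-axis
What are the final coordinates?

Step 1: Rotate 180° → (-7, -5)
Step 2: Reflect across y-axis → (7, -5)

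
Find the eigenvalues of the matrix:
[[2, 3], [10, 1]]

Characteristic equation: det(A - λI) = 0
λ² - (trace)λ + (det) = 0
trace = 2 + 1 = 3, det = (2)(1) - (3)(10) = -28
λ² - (3)λ + (-28) = 0
λ = (3 ± √((3)² - 4·(-28))) / 2 = (3 ± √121) / 2
Solving: λ = -4, 7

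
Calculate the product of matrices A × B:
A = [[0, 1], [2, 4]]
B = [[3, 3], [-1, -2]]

Matrix multiplication:
C[0][0] = 0×3 + 1×-1 = -1
C[0][1] = 0×3 + 1×-2 = -2
C[1][0] = 2×3 + 4×-1 = 2
C[1][1] = 2×3 + 4×-2 = -2
Result: [[-1, -2], [2, -2]]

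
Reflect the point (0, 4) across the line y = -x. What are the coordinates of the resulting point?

Reflection across line y = -x: (0, 4) → (-4, 0)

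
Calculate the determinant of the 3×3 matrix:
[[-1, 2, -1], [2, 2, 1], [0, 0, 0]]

Expansion along first row:
det = -1·det([[2,1],[0,0]]) - 2·det([[2,1],[0,0]]) + -1·det([[2,2],[0,0]])
    = -1·(2·0 - 1·0) - 2·(2·0 - 1·0) + -1·(2·0 - 2·0)
    = -1·0 - 2·0 + -1·0
    = 0 + 0 + 0 = 0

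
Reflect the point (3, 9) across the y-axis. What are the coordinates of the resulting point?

Reflection across y-axis: (3, 9) → (-3, 9)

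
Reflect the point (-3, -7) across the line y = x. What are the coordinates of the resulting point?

Reflection across line y = x: (-3, -7) → (-7, -3)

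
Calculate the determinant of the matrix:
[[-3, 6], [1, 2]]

For a 2×2 matrix [[a, b], [c, d]], det = ad - bc
det = (-3)(2) - (6)(1) = -6 - 6 = -12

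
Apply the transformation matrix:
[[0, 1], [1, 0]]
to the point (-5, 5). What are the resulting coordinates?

Matrix multiplication:
[[0, 1], [1, 0]] × [-5, 5]ᵀ
= [(0)(-5) + (1)(5), (1)(-5) + (0)(5)]ᵀ
= [5, -5]ᵀ
Result: (5, -5)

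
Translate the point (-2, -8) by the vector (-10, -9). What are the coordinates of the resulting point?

Translation by (-10, -9) (homogeneous matrix [[1, 0, -10], [0, 1, -9], [0, 0, 1]]):
x' = -2 + -10 = -12
y' = -8 + -9 = -17
Result: (-12, -17)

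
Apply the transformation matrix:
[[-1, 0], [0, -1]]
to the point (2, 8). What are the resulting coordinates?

Matrix multiplication:
[[-1, 0], [0, -1]] × [2, 8]ᵀ
= [(-1)(2) + (0)(8), (0)(2) + (-1)(8)]ᵀ
= [-2, -8]ᵀ
Result: (-2, -8)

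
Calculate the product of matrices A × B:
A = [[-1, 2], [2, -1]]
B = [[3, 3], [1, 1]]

Matrix multiplication:
C[0][0] = -1×3 + 2×1 = -1
C[0][1] = -1×3 + 2×1 = -1
C[1][0] = 2×3 + -1×1 = 5
C[1][1] = 2×3 + -1×1 = 5
Result: [[-1, -1], [5, 5]]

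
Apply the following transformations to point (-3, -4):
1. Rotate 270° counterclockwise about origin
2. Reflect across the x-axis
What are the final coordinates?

Step 1: Rotate 270° → (-4, 3)
Step 2: Reflect across x-axis → (-4, -3)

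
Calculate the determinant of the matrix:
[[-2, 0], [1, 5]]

For a 2×2 matrix [[a, b], [c, d]], det = ad - bc
det = (-2)(5) - (0)(1) = -10 - 0 = -10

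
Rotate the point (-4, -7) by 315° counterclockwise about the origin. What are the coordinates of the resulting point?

Rotation matrix for 315°: [[cos 315°, -sin 315°], [sin 315°, cos 315°]] ≈ [[0.707107, 0.707107], [-0.707107, 0.707107]]
[[0.707107, 0.707107], [-0.707107, 0.707107]] × [-4, -7]ᵀ ≈ [-7.7782, -2.1213]ᵀ
Result: (-7.7782, -2.1213)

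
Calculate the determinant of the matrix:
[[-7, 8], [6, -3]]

For a 2×2 matrix [[a, b], [c, d]], det = ad - bc
det = (-7)(-3) - (8)(6) = 21 - 48 = -27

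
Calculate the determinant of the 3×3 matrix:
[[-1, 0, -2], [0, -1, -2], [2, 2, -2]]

Expansion along first row:
det = -1·det([[-1,-2],[2,-2]]) - 0·det([[0,-2],[2,-2]]) + -2·det([[0,-1],[2,2]])
    = -1·(-1·-2 - -2·2) - 0·(0·-2 - -2·2) + -2·(0·2 - -1·2)
    = -1·6 - 0·4 + -2·2
    = -6 + 0 + -4 = -10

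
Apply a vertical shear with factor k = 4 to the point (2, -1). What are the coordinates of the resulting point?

Shear matrix for vertical shear with factor k = 4:
[[1, 0], [4, 1]]
Result: (2, -1) → (2, 7)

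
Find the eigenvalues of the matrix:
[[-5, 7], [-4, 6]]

Characteristic equation: det(A - λI) = 0
λ² - (trace)λ + (det) = 0
trace = -5 + 6 = 1, det = (-5)(6) - (7)(-4) = -2
λ² - (1)λ + (-2) = 0
λ = (1 ± √((1)² - 4·(-2))) / 2 = (1 ± √9) / 2
Solving: λ = -1, 2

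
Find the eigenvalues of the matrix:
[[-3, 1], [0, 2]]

Characteristic equation: det(A - λI) = 0
λ² - (trace)λ + (det) = 0
trace = -3 + 2 = -1, det = (-3)(2) - (1)(0) = -6
λ² - (-1)λ + (-6) = 0
λ = (-1 ± √((-1)² - 4·(-6))) / 2 = (-1 ± √25) / 2
Solving: λ = -3, 2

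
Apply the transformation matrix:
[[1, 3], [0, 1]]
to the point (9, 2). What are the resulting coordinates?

Matrix multiplication:
[[1, 3], [0, 1]] × [9, 2]ᵀ
= [(1)(9) + (3)(2), (0)(9) + (1)(2)]ᵀ
= [15, 2]ᵀ
Result: (15, 2)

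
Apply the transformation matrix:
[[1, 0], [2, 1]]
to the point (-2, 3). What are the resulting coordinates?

Matrix multiplication:
[[1, 0], [2, 1]] × [-2, 3]ᵀ
= [(1)(-2) + (0)(3), (2)(-2) + (1)(3)]ᵀ
= [-2, -1]ᵀ
Result: (-2, -1)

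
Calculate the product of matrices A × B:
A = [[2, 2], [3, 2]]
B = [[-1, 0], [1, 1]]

Matrix multiplication:
C[0][0] = 2×-1 + 2×1 = 0
C[0][1] = 2×0 + 2×1 = 2
C[1][0] = 3×-1 + 2×1 = -1
C[1][1] = 3×0 + 2×1 = 2
Result: [[0, 2], [-1, 2]]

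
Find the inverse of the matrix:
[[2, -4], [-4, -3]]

For [[a,b],[c,d]], inverse = (1/det)·[[d,-b],[-c,a]]
det = (2)(-3) - (-4)(-4) = -6 - 16 = -22
Inverse = (1/-22)·[[-3, 4], [4, 2]]
= [[3/22, -2/11], [-2/11, -1/11]]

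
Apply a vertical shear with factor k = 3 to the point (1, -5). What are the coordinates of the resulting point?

Shear matrix for vertical shear with factor k = 3:
[[1, 0], [3, 1]]
Result: (1, -5) → (1, -2)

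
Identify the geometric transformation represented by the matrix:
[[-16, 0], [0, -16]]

This matrix represents: uniform scaling by factor -16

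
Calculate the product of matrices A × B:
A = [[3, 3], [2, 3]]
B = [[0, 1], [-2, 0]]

Matrix multiplication:
C[0][0] = 3×0 + 3×-2 = -6
C[0][1] = 3×1 + 3×0 = 3
C[1][0] = 2×0 + 3×-2 = -6
C[1][1] = 2×1 + 3×0 = 2
Result: [[-6, 3], [-6, 2]]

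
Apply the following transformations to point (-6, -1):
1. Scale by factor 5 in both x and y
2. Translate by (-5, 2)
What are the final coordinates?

Step 1: Scale (-6, -1) by 5 → (-30, -5)
Step 2: Translate by (-5, 2) → (-35, -3)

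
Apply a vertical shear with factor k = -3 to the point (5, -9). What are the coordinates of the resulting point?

Shear matrix for vertical shear with factor k = -3:
[[1, 0], [-3, 1]]
Result: (5, -9) → (5, -24)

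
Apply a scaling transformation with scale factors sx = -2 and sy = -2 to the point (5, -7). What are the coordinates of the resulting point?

Scaling matrix:
[[-2, 0], [0, -2]]
Result: (5 × -2, -7 × -2) = (-10, 14)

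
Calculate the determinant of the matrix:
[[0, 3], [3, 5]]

For a 2×2 matrix [[a, b], [c, d]], det = ad - bc
det = (0)(5) - (3)(3) = 0 - 9 = -9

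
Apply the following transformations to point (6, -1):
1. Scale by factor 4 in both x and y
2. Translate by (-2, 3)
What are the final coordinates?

Step 1: Scale (6, -1) by 4 → (24, -4)
Step 2: Translate by (-2, 3) → (22, -1)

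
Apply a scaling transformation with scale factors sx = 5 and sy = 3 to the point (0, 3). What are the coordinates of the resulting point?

Scaling matrix:
[[5, 0], [0, 3]]
Result: (0 × 5, 3 × 3) = (0, 9)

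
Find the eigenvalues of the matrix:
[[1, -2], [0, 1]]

Characteristic equation: det(A - λI) = 0
λ² - (trace)λ + (det) = 0
trace = 1 + 1 = 2, det = (1)(1) - (-2)(0) = 1
λ² - (2)λ + (1) = 0
λ = (2 ± √((2)² - 4·(1))) / 2 = (2 ± √0) / 2
Solving: λ = 1, 1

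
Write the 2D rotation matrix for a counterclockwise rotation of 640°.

Rotation matrix formula: [[cos θ, -sin θ], [sin θ, cos θ]]
For θ = 640°:
cos(640°) = 0.1736
sin(640°) = -0.9848
Result: [[0.1736, 0.9848], [-0.9848, 0.1736]]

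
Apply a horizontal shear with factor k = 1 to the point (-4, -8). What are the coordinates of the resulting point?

Shear matrix for horizontal shear with factor k = 1:
[[1, 1], [0, 1]]
Result: (-4, -8) → (-12, -8)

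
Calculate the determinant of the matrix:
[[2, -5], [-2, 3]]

For a 2×2 matrix [[a, b], [c, d]], det = ad - bc
det = (2)(3) - (-5)(-2) = 6 - 10 = -4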